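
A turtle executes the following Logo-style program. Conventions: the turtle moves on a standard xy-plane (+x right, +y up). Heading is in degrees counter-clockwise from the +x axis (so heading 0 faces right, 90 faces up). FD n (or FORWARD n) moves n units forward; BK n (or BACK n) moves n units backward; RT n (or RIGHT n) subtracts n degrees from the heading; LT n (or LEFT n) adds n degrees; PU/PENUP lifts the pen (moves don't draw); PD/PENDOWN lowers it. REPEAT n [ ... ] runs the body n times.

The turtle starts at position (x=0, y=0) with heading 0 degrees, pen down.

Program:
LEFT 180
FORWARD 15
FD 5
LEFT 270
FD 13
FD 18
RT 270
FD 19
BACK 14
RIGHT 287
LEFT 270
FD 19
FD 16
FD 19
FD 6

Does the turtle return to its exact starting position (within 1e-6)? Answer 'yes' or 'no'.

Executing turtle program step by step:
Start: pos=(0,0), heading=0, pen down
LT 180: heading 0 -> 180
FD 15: (0,0) -> (-15,0) [heading=180, draw]
FD 5: (-15,0) -> (-20,0) [heading=180, draw]
LT 270: heading 180 -> 90
FD 13: (-20,0) -> (-20,13) [heading=90, draw]
FD 18: (-20,13) -> (-20,31) [heading=90, draw]
RT 270: heading 90 -> 180
FD 19: (-20,31) -> (-39,31) [heading=180, draw]
BK 14: (-39,31) -> (-25,31) [heading=180, draw]
RT 287: heading 180 -> 253
LT 270: heading 253 -> 163
FD 19: (-25,31) -> (-43.17,36.555) [heading=163, draw]
FD 16: (-43.17,36.555) -> (-58.471,41.233) [heading=163, draw]
FD 19: (-58.471,41.233) -> (-76.64,46.788) [heading=163, draw]
FD 6: (-76.64,46.788) -> (-82.378,48.542) [heading=163, draw]
Final: pos=(-82.378,48.542), heading=163, 10 segment(s) drawn

Start position: (0, 0)
Final position: (-82.378, 48.542)
Distance = 95.617; >= 1e-6 -> NOT closed

Answer: no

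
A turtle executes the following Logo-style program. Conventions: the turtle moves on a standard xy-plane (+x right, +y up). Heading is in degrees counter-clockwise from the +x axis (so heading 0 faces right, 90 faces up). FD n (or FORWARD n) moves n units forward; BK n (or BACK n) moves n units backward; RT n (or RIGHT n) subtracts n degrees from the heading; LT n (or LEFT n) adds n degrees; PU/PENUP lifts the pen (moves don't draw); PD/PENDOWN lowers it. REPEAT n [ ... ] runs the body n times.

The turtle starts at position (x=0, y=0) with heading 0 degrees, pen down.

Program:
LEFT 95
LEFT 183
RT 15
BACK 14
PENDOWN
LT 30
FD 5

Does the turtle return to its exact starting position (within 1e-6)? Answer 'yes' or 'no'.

Answer: no

Derivation:
Executing turtle program step by step:
Start: pos=(0,0), heading=0, pen down
LT 95: heading 0 -> 95
LT 183: heading 95 -> 278
RT 15: heading 278 -> 263
BK 14: (0,0) -> (1.706,13.896) [heading=263, draw]
PD: pen down
LT 30: heading 263 -> 293
FD 5: (1.706,13.896) -> (3.66,9.293) [heading=293, draw]
Final: pos=(3.66,9.293), heading=293, 2 segment(s) drawn

Start position: (0, 0)
Final position: (3.66, 9.293)
Distance = 9.988; >= 1e-6 -> NOT closed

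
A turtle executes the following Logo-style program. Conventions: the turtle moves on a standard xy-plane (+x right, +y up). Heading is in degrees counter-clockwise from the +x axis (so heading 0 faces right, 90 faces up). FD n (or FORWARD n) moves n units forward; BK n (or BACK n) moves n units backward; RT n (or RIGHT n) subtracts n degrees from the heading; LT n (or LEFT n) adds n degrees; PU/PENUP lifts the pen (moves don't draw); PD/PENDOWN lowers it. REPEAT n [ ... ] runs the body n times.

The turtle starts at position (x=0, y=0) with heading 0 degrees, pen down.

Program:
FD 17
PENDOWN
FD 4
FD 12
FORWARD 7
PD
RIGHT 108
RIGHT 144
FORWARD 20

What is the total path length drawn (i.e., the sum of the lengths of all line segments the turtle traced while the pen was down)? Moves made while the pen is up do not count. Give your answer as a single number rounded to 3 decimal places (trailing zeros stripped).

Answer: 60

Derivation:
Executing turtle program step by step:
Start: pos=(0,0), heading=0, pen down
FD 17: (0,0) -> (17,0) [heading=0, draw]
PD: pen down
FD 4: (17,0) -> (21,0) [heading=0, draw]
FD 12: (21,0) -> (33,0) [heading=0, draw]
FD 7: (33,0) -> (40,0) [heading=0, draw]
PD: pen down
RT 108: heading 0 -> 252
RT 144: heading 252 -> 108
FD 20: (40,0) -> (33.82,19.021) [heading=108, draw]
Final: pos=(33.82,19.021), heading=108, 5 segment(s) drawn

Segment lengths:
  seg 1: (0,0) -> (17,0), length = 17
  seg 2: (17,0) -> (21,0), length = 4
  seg 3: (21,0) -> (33,0), length = 12
  seg 4: (33,0) -> (40,0), length = 7
  seg 5: (40,0) -> (33.82,19.021), length = 20
Total = 60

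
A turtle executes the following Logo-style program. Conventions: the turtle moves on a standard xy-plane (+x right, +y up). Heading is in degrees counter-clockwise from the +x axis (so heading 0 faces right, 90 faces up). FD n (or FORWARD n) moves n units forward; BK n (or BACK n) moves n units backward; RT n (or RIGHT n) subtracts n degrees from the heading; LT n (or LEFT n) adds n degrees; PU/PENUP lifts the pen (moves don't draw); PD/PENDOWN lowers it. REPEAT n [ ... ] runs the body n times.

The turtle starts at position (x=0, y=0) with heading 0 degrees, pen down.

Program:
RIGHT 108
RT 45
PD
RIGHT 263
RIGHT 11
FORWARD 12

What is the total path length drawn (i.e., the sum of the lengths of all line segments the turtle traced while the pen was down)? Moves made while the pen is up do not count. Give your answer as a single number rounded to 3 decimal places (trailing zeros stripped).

Answer: 12

Derivation:
Executing turtle program step by step:
Start: pos=(0,0), heading=0, pen down
RT 108: heading 0 -> 252
RT 45: heading 252 -> 207
PD: pen down
RT 263: heading 207 -> 304
RT 11: heading 304 -> 293
FD 12: (0,0) -> (4.689,-11.046) [heading=293, draw]
Final: pos=(4.689,-11.046), heading=293, 1 segment(s) drawn

Segment lengths:
  seg 1: (0,0) -> (4.689,-11.046), length = 12
Total = 12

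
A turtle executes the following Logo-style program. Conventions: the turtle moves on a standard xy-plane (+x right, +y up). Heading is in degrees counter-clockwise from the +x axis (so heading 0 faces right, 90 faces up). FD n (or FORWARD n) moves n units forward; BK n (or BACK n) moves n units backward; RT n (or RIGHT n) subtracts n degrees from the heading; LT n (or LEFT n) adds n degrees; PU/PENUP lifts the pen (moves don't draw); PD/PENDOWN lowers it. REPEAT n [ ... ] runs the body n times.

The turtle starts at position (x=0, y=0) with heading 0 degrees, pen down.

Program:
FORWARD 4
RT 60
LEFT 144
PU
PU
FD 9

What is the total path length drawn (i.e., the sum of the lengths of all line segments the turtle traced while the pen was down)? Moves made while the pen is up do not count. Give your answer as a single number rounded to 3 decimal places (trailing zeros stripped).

Answer: 4

Derivation:
Executing turtle program step by step:
Start: pos=(0,0), heading=0, pen down
FD 4: (0,0) -> (4,0) [heading=0, draw]
RT 60: heading 0 -> 300
LT 144: heading 300 -> 84
PU: pen up
PU: pen up
FD 9: (4,0) -> (4.941,8.951) [heading=84, move]
Final: pos=(4.941,8.951), heading=84, 1 segment(s) drawn

Segment lengths:
  seg 1: (0,0) -> (4,0), length = 4
Total = 4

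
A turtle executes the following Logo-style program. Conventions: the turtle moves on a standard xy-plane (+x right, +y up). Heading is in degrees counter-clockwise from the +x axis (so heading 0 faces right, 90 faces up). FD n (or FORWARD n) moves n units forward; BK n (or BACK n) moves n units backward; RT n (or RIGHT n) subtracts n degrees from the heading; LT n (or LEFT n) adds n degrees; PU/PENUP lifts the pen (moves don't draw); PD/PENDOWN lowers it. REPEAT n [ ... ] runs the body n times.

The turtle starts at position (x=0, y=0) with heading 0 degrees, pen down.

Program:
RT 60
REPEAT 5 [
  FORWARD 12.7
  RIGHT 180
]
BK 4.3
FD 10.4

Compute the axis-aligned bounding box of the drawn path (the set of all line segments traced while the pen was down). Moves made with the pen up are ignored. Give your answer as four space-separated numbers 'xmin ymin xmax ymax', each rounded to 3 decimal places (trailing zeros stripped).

Answer: 0 -14.722 8.5 0

Derivation:
Executing turtle program step by step:
Start: pos=(0,0), heading=0, pen down
RT 60: heading 0 -> 300
REPEAT 5 [
  -- iteration 1/5 --
  FD 12.7: (0,0) -> (6.35,-10.999) [heading=300, draw]
  RT 180: heading 300 -> 120
  -- iteration 2/5 --
  FD 12.7: (6.35,-10.999) -> (0,0) [heading=120, draw]
  RT 180: heading 120 -> 300
  -- iteration 3/5 --
  FD 12.7: (0,0) -> (6.35,-10.999) [heading=300, draw]
  RT 180: heading 300 -> 120
  -- iteration 4/5 --
  FD 12.7: (6.35,-10.999) -> (0,0) [heading=120, draw]
  RT 180: heading 120 -> 300
  -- iteration 5/5 --
  FD 12.7: (0,0) -> (6.35,-10.999) [heading=300, draw]
  RT 180: heading 300 -> 120
]
BK 4.3: (6.35,-10.999) -> (8.5,-14.722) [heading=120, draw]
FD 10.4: (8.5,-14.722) -> (3.3,-5.716) [heading=120, draw]
Final: pos=(3.3,-5.716), heading=120, 7 segment(s) drawn

Segment endpoints: x in {0, 0, 0, 3.3, 6.35, 6.35, 6.35, 8.5}, y in {-14.722, -10.999, -10.999, -5.716, 0, 0, 0}
xmin=0, ymin=-14.722, xmax=8.5, ymax=0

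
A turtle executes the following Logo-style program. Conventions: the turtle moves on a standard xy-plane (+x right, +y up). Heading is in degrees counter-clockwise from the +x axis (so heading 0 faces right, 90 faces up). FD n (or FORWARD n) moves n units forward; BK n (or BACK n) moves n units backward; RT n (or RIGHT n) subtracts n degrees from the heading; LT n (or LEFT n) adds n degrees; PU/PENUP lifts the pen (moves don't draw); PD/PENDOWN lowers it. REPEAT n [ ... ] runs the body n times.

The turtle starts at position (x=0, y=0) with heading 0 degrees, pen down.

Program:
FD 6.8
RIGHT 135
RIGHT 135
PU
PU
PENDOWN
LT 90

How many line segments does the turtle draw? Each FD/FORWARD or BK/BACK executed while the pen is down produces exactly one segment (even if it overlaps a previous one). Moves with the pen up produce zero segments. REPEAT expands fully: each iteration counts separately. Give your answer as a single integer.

Answer: 1

Derivation:
Executing turtle program step by step:
Start: pos=(0,0), heading=0, pen down
FD 6.8: (0,0) -> (6.8,0) [heading=0, draw]
RT 135: heading 0 -> 225
RT 135: heading 225 -> 90
PU: pen up
PU: pen up
PD: pen down
LT 90: heading 90 -> 180
Final: pos=(6.8,0), heading=180, 1 segment(s) drawn
Segments drawn: 1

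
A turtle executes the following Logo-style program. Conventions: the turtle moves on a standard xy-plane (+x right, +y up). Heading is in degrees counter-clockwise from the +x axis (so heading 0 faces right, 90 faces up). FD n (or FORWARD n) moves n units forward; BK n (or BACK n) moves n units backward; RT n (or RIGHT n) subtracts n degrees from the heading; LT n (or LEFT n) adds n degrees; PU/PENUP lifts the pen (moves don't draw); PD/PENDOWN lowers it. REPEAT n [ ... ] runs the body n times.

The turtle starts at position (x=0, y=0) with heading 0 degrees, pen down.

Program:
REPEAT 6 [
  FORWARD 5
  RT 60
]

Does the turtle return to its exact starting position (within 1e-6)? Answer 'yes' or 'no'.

Answer: yes

Derivation:
Executing turtle program step by step:
Start: pos=(0,0), heading=0, pen down
REPEAT 6 [
  -- iteration 1/6 --
  FD 5: (0,0) -> (5,0) [heading=0, draw]
  RT 60: heading 0 -> 300
  -- iteration 2/6 --
  FD 5: (5,0) -> (7.5,-4.33) [heading=300, draw]
  RT 60: heading 300 -> 240
  -- iteration 3/6 --
  FD 5: (7.5,-4.33) -> (5,-8.66) [heading=240, draw]
  RT 60: heading 240 -> 180
  -- iteration 4/6 --
  FD 5: (5,-8.66) -> (0,-8.66) [heading=180, draw]
  RT 60: heading 180 -> 120
  -- iteration 5/6 --
  FD 5: (0,-8.66) -> (-2.5,-4.33) [heading=120, draw]
  RT 60: heading 120 -> 60
  -- iteration 6/6 --
  FD 5: (-2.5,-4.33) -> (0,0) [heading=60, draw]
  RT 60: heading 60 -> 0
]
Final: pos=(0,0), heading=0, 6 segment(s) drawn

Start position: (0, 0)
Final position: (0, 0)
Distance = 0; < 1e-6 -> CLOSED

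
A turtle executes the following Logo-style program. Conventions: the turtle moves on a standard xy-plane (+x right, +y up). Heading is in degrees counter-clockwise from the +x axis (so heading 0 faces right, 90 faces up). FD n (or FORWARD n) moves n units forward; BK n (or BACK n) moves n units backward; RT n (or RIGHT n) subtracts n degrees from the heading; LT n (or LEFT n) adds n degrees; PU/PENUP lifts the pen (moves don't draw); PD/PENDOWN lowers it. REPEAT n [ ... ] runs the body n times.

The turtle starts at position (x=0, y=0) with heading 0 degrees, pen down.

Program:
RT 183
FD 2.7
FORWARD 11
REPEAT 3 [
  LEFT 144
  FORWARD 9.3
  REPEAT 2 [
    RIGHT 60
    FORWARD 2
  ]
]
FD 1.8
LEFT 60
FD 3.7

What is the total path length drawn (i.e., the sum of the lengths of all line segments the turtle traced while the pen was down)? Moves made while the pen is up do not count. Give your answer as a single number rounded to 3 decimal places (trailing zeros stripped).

Answer: 59.1

Derivation:
Executing turtle program step by step:
Start: pos=(0,0), heading=0, pen down
RT 183: heading 0 -> 177
FD 2.7: (0,0) -> (-2.696,0.141) [heading=177, draw]
FD 11: (-2.696,0.141) -> (-13.681,0.717) [heading=177, draw]
REPEAT 3 [
  -- iteration 1/3 --
  LT 144: heading 177 -> 321
  FD 9.3: (-13.681,0.717) -> (-6.454,-5.136) [heading=321, draw]
  REPEAT 2 [
    -- iteration 1/2 --
    RT 60: heading 321 -> 261
    FD 2: (-6.454,-5.136) -> (-6.767,-7.111) [heading=261, draw]
    -- iteration 2/2 --
    RT 60: heading 261 -> 201
    FD 2: (-6.767,-7.111) -> (-8.634,-7.828) [heading=201, draw]
  ]
  -- iteration 2/3 --
  LT 144: heading 201 -> 345
  FD 9.3: (-8.634,-7.828) -> (0.349,-10.235) [heading=345, draw]
  REPEAT 2 [
    -- iteration 1/2 --
    RT 60: heading 345 -> 285
    FD 2: (0.349,-10.235) -> (0.867,-12.167) [heading=285, draw]
    -- iteration 2/2 --
    RT 60: heading 285 -> 225
    FD 2: (0.867,-12.167) -> (-0.547,-13.581) [heading=225, draw]
  ]
  -- iteration 3/3 --
  LT 144: heading 225 -> 9
  FD 9.3: (-0.547,-13.581) -> (8.638,-12.126) [heading=9, draw]
  REPEAT 2 [
    -- iteration 1/2 --
    RT 60: heading 9 -> 309
    FD 2: (8.638,-12.126) -> (9.897,-13.68) [heading=309, draw]
    -- iteration 2/2 --
    RT 60: heading 309 -> 249
    FD 2: (9.897,-13.68) -> (9.18,-15.547) [heading=249, draw]
  ]
]
FD 1.8: (9.18,-15.547) -> (8.535,-17.228) [heading=249, draw]
LT 60: heading 249 -> 309
FD 3.7: (8.535,-17.228) -> (10.864,-20.103) [heading=309, draw]
Final: pos=(10.864,-20.103), heading=309, 13 segment(s) drawn

Segment lengths:
  seg 1: (0,0) -> (-2.696,0.141), length = 2.7
  seg 2: (-2.696,0.141) -> (-13.681,0.717), length = 11
  seg 3: (-13.681,0.717) -> (-6.454,-5.136), length = 9.3
  seg 4: (-6.454,-5.136) -> (-6.767,-7.111), length = 2
  seg 5: (-6.767,-7.111) -> (-8.634,-7.828), length = 2
  seg 6: (-8.634,-7.828) -> (0.349,-10.235), length = 9.3
  seg 7: (0.349,-10.235) -> (0.867,-12.167), length = 2
  seg 8: (0.867,-12.167) -> (-0.547,-13.581), length = 2
  seg 9: (-0.547,-13.581) -> (8.638,-12.126), length = 9.3
  seg 10: (8.638,-12.126) -> (9.897,-13.68), length = 2
  seg 11: (9.897,-13.68) -> (9.18,-15.547), length = 2
  seg 12: (9.18,-15.547) -> (8.535,-17.228), length = 1.8
  seg 13: (8.535,-17.228) -> (10.864,-20.103), length = 3.7
Total = 59.1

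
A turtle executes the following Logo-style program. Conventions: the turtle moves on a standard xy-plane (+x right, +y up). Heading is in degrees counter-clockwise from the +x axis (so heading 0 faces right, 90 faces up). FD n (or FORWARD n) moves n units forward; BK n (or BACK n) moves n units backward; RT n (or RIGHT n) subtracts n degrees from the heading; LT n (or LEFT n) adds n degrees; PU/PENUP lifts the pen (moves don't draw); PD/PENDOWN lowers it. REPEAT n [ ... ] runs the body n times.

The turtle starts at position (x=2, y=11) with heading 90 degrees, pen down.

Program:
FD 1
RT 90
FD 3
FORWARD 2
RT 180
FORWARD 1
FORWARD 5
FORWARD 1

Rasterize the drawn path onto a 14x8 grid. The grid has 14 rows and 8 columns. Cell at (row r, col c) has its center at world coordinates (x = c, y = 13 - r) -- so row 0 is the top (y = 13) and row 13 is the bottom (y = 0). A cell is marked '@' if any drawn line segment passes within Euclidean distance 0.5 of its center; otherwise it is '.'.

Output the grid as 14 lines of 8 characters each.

Segment 0: (2,11) -> (2,12)
Segment 1: (2,12) -> (5,12)
Segment 2: (5,12) -> (7,12)
Segment 3: (7,12) -> (6,12)
Segment 4: (6,12) -> (1,12)
Segment 5: (1,12) -> (0,12)

Answer: ........
@@@@@@@@
..@.....
........
........
........
........
........
........
........
........
........
........
........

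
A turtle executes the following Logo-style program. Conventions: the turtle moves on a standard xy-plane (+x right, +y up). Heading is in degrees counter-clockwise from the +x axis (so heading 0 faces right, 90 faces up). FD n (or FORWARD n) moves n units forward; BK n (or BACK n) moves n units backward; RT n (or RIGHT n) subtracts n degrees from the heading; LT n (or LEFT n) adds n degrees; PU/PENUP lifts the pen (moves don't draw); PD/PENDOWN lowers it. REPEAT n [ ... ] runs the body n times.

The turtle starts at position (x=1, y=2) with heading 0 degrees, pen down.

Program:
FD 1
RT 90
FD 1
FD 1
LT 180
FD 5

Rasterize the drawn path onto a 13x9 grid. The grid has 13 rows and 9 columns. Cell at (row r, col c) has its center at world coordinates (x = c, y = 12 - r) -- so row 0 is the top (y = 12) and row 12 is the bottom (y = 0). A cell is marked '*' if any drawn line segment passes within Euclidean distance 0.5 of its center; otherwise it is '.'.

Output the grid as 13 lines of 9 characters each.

Answer: .........
.........
.........
.........
.........
.........
.........
..*......
..*......
..*......
.**......
..*......
..*......

Derivation:
Segment 0: (1,2) -> (2,2)
Segment 1: (2,2) -> (2,1)
Segment 2: (2,1) -> (2,0)
Segment 3: (2,0) -> (2,5)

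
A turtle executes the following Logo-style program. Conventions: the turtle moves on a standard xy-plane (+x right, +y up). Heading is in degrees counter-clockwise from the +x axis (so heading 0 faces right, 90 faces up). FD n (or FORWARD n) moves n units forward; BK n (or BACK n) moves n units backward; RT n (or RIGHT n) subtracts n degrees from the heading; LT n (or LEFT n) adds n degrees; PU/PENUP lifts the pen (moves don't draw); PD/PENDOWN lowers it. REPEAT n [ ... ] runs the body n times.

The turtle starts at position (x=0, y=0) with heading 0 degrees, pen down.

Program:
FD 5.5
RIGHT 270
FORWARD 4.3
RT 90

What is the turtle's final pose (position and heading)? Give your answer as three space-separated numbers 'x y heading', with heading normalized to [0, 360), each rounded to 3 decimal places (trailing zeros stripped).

Executing turtle program step by step:
Start: pos=(0,0), heading=0, pen down
FD 5.5: (0,0) -> (5.5,0) [heading=0, draw]
RT 270: heading 0 -> 90
FD 4.3: (5.5,0) -> (5.5,4.3) [heading=90, draw]
RT 90: heading 90 -> 0
Final: pos=(5.5,4.3), heading=0, 2 segment(s) drawn

Answer: 5.5 4.3 0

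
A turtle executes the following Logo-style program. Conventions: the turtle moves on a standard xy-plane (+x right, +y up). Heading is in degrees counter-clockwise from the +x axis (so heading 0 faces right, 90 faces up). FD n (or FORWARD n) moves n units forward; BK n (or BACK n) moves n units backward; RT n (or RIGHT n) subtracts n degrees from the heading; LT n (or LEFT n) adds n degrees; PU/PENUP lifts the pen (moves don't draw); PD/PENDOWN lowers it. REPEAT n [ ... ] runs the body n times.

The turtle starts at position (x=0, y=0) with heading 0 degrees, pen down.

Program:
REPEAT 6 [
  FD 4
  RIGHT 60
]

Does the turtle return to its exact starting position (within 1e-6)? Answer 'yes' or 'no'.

Answer: yes

Derivation:
Executing turtle program step by step:
Start: pos=(0,0), heading=0, pen down
REPEAT 6 [
  -- iteration 1/6 --
  FD 4: (0,0) -> (4,0) [heading=0, draw]
  RT 60: heading 0 -> 300
  -- iteration 2/6 --
  FD 4: (4,0) -> (6,-3.464) [heading=300, draw]
  RT 60: heading 300 -> 240
  -- iteration 3/6 --
  FD 4: (6,-3.464) -> (4,-6.928) [heading=240, draw]
  RT 60: heading 240 -> 180
  -- iteration 4/6 --
  FD 4: (4,-6.928) -> (0,-6.928) [heading=180, draw]
  RT 60: heading 180 -> 120
  -- iteration 5/6 --
  FD 4: (0,-6.928) -> (-2,-3.464) [heading=120, draw]
  RT 60: heading 120 -> 60
  -- iteration 6/6 --
  FD 4: (-2,-3.464) -> (0,0) [heading=60, draw]
  RT 60: heading 60 -> 0
]
Final: pos=(0,0), heading=0, 6 segment(s) drawn

Start position: (0, 0)
Final position: (0, 0)
Distance = 0; < 1e-6 -> CLOSED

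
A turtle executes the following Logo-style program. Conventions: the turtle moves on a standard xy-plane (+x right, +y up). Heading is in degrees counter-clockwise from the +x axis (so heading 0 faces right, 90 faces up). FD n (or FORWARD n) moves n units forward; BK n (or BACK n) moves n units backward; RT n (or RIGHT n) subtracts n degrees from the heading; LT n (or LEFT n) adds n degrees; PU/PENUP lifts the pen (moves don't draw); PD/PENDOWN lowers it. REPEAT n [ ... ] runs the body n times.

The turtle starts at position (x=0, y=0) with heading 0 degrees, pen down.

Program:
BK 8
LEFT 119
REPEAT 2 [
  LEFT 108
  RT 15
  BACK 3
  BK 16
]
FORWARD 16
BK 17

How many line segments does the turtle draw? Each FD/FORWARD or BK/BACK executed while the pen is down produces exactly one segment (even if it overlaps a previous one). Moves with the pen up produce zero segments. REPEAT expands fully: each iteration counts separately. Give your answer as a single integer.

Executing turtle program step by step:
Start: pos=(0,0), heading=0, pen down
BK 8: (0,0) -> (-8,0) [heading=0, draw]
LT 119: heading 0 -> 119
REPEAT 2 [
  -- iteration 1/2 --
  LT 108: heading 119 -> 227
  RT 15: heading 227 -> 212
  BK 3: (-8,0) -> (-5.456,1.59) [heading=212, draw]
  BK 16: (-5.456,1.59) -> (8.113,10.068) [heading=212, draw]
  -- iteration 2/2 --
  LT 108: heading 212 -> 320
  RT 15: heading 320 -> 305
  BK 3: (8.113,10.068) -> (6.392,12.526) [heading=305, draw]
  BK 16: (6.392,12.526) -> (-2.785,25.632) [heading=305, draw]
]
FD 16: (-2.785,25.632) -> (6.392,12.526) [heading=305, draw]
BK 17: (6.392,12.526) -> (-3.359,26.452) [heading=305, draw]
Final: pos=(-3.359,26.452), heading=305, 7 segment(s) drawn
Segments drawn: 7

Answer: 7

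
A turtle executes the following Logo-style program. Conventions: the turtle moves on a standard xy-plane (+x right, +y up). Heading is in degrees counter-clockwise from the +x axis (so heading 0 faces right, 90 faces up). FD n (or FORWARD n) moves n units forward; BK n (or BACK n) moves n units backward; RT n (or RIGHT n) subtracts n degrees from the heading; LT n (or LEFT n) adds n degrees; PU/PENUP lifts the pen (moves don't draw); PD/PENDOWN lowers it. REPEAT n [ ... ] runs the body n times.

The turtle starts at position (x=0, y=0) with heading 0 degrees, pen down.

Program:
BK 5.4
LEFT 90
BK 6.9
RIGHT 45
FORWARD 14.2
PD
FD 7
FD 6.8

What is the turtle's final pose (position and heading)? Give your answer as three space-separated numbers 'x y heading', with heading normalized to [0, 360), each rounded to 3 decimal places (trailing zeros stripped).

Executing turtle program step by step:
Start: pos=(0,0), heading=0, pen down
BK 5.4: (0,0) -> (-5.4,0) [heading=0, draw]
LT 90: heading 0 -> 90
BK 6.9: (-5.4,0) -> (-5.4,-6.9) [heading=90, draw]
RT 45: heading 90 -> 45
FD 14.2: (-5.4,-6.9) -> (4.641,3.141) [heading=45, draw]
PD: pen down
FD 7: (4.641,3.141) -> (9.591,8.091) [heading=45, draw]
FD 6.8: (9.591,8.091) -> (14.399,12.899) [heading=45, draw]
Final: pos=(14.399,12.899), heading=45, 5 segment(s) drawn

Answer: 14.399 12.899 45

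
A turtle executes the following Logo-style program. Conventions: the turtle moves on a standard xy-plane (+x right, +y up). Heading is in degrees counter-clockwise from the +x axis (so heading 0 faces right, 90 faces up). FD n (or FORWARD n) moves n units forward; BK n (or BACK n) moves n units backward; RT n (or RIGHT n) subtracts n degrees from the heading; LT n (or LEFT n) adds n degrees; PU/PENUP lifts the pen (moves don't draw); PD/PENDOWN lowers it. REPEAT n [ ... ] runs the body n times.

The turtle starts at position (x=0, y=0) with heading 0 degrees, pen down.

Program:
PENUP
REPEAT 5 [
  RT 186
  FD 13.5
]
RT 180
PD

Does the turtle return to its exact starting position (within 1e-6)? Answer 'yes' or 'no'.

Answer: no

Derivation:
Executing turtle program step by step:
Start: pos=(0,0), heading=0, pen down
PU: pen up
REPEAT 5 [
  -- iteration 1/5 --
  RT 186: heading 0 -> 174
  FD 13.5: (0,0) -> (-13.426,1.411) [heading=174, move]
  -- iteration 2/5 --
  RT 186: heading 174 -> 348
  FD 13.5: (-13.426,1.411) -> (-0.221,-1.396) [heading=348, move]
  -- iteration 3/5 --
  RT 186: heading 348 -> 162
  FD 13.5: (-0.221,-1.396) -> (-13.06,2.776) [heading=162, move]
  -- iteration 4/5 --
  RT 186: heading 162 -> 336
  FD 13.5: (-13.06,2.776) -> (-0.727,-2.715) [heading=336, move]
  -- iteration 5/5 --
  RT 186: heading 336 -> 150
  FD 13.5: (-0.727,-2.715) -> (-12.419,4.035) [heading=150, move]
]
RT 180: heading 150 -> 330
PD: pen down
Final: pos=(-12.419,4.035), heading=330, 0 segment(s) drawn

Start position: (0, 0)
Final position: (-12.419, 4.035)
Distance = 13.058; >= 1e-6 -> NOT closed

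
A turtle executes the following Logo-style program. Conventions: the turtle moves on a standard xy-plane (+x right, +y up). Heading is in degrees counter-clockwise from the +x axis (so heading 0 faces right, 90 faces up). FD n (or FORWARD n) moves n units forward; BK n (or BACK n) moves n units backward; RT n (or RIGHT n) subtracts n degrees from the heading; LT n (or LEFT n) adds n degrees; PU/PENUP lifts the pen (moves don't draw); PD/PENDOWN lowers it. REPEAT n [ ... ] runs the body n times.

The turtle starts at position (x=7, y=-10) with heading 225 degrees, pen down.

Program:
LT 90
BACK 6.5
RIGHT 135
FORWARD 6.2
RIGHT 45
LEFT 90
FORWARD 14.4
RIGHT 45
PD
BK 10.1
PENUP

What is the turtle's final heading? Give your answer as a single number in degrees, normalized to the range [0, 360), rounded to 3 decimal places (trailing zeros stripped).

Executing turtle program step by step:
Start: pos=(7,-10), heading=225, pen down
LT 90: heading 225 -> 315
BK 6.5: (7,-10) -> (2.404,-5.404) [heading=315, draw]
RT 135: heading 315 -> 180
FD 6.2: (2.404,-5.404) -> (-3.796,-5.404) [heading=180, draw]
RT 45: heading 180 -> 135
LT 90: heading 135 -> 225
FD 14.4: (-3.796,-5.404) -> (-13.979,-15.586) [heading=225, draw]
RT 45: heading 225 -> 180
PD: pen down
BK 10.1: (-13.979,-15.586) -> (-3.879,-15.586) [heading=180, draw]
PU: pen up
Final: pos=(-3.879,-15.586), heading=180, 4 segment(s) drawn

Answer: 180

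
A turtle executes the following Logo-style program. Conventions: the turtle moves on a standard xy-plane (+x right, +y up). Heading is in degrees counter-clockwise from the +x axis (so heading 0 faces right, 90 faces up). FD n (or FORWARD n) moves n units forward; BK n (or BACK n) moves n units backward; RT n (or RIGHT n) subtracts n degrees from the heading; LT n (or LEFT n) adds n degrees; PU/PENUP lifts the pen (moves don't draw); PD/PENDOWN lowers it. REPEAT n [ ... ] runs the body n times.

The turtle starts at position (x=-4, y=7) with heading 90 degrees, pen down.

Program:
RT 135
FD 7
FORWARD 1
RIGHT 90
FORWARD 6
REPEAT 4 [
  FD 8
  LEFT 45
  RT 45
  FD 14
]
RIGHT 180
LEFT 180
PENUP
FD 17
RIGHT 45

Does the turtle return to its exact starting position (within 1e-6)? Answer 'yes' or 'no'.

Executing turtle program step by step:
Start: pos=(-4,7), heading=90, pen down
RT 135: heading 90 -> 315
FD 7: (-4,7) -> (0.95,2.05) [heading=315, draw]
FD 1: (0.95,2.05) -> (1.657,1.343) [heading=315, draw]
RT 90: heading 315 -> 225
FD 6: (1.657,1.343) -> (-2.586,-2.899) [heading=225, draw]
REPEAT 4 [
  -- iteration 1/4 --
  FD 8: (-2.586,-2.899) -> (-8.243,-8.556) [heading=225, draw]
  LT 45: heading 225 -> 270
  RT 45: heading 270 -> 225
  FD 14: (-8.243,-8.556) -> (-18.142,-18.456) [heading=225, draw]
  -- iteration 2/4 --
  FD 8: (-18.142,-18.456) -> (-23.799,-24.113) [heading=225, draw]
  LT 45: heading 225 -> 270
  RT 45: heading 270 -> 225
  FD 14: (-23.799,-24.113) -> (-33.698,-34.012) [heading=225, draw]
  -- iteration 3/4 --
  FD 8: (-33.698,-34.012) -> (-39.355,-39.669) [heading=225, draw]
  LT 45: heading 225 -> 270
  RT 45: heading 270 -> 225
  FD 14: (-39.355,-39.669) -> (-49.255,-49.569) [heading=225, draw]
  -- iteration 4/4 --
  FD 8: (-49.255,-49.569) -> (-54.912,-55.225) [heading=225, draw]
  LT 45: heading 225 -> 270
  RT 45: heading 270 -> 225
  FD 14: (-54.912,-55.225) -> (-64.811,-65.125) [heading=225, draw]
]
RT 180: heading 225 -> 45
LT 180: heading 45 -> 225
PU: pen up
FD 17: (-64.811,-65.125) -> (-76.832,-77.146) [heading=225, move]
RT 45: heading 225 -> 180
Final: pos=(-76.832,-77.146), heading=180, 11 segment(s) drawn

Start position: (-4, 7)
Final position: (-76.832, -77.146)
Distance = 111.288; >= 1e-6 -> NOT closed

Answer: no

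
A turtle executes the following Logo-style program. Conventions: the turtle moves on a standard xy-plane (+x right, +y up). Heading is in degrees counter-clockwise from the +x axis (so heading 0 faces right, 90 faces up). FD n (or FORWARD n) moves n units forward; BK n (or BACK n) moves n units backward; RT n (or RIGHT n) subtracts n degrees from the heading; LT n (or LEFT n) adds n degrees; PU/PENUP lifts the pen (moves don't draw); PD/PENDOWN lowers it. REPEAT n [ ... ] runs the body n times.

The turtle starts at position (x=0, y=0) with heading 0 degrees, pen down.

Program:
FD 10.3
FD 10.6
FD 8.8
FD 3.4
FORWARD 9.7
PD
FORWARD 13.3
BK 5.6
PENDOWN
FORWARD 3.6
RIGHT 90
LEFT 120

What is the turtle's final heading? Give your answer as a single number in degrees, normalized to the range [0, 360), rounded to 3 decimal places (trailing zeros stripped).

Executing turtle program step by step:
Start: pos=(0,0), heading=0, pen down
FD 10.3: (0,0) -> (10.3,0) [heading=0, draw]
FD 10.6: (10.3,0) -> (20.9,0) [heading=0, draw]
FD 8.8: (20.9,0) -> (29.7,0) [heading=0, draw]
FD 3.4: (29.7,0) -> (33.1,0) [heading=0, draw]
FD 9.7: (33.1,0) -> (42.8,0) [heading=0, draw]
PD: pen down
FD 13.3: (42.8,0) -> (56.1,0) [heading=0, draw]
BK 5.6: (56.1,0) -> (50.5,0) [heading=0, draw]
PD: pen down
FD 3.6: (50.5,0) -> (54.1,0) [heading=0, draw]
RT 90: heading 0 -> 270
LT 120: heading 270 -> 30
Final: pos=(54.1,0), heading=30, 8 segment(s) drawn

Answer: 30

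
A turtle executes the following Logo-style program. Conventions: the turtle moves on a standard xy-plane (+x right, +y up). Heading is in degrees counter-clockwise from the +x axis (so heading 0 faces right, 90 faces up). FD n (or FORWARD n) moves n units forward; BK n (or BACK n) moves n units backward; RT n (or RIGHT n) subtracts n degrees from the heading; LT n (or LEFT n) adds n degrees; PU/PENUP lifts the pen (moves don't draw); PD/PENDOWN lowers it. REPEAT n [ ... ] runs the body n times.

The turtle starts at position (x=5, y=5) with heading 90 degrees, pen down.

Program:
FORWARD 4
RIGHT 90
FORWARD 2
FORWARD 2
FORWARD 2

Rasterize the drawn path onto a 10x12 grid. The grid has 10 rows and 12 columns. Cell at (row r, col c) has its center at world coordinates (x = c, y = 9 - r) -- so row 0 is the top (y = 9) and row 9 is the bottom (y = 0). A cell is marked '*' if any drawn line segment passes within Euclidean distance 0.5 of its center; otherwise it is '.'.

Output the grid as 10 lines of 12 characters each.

Answer: .....*******
.....*......
.....*......
.....*......
.....*......
............
............
............
............
............

Derivation:
Segment 0: (5,5) -> (5,9)
Segment 1: (5,9) -> (7,9)
Segment 2: (7,9) -> (9,9)
Segment 3: (9,9) -> (11,9)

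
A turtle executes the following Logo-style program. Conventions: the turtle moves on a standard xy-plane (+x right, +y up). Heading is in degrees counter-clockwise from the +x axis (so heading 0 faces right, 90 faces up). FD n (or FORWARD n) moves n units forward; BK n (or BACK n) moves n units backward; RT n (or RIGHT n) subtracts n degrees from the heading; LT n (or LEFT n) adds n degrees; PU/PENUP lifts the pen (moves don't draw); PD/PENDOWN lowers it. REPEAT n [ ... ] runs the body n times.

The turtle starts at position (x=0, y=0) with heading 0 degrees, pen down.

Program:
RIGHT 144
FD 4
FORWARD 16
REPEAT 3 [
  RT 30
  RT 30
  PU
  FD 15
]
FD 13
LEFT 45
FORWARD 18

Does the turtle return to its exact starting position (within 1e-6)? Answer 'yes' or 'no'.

Answer: no

Derivation:
Executing turtle program step by step:
Start: pos=(0,0), heading=0, pen down
RT 144: heading 0 -> 216
FD 4: (0,0) -> (-3.236,-2.351) [heading=216, draw]
FD 16: (-3.236,-2.351) -> (-16.18,-11.756) [heading=216, draw]
REPEAT 3 [
  -- iteration 1/3 --
  RT 30: heading 216 -> 186
  RT 30: heading 186 -> 156
  PU: pen up
  FD 15: (-16.18,-11.756) -> (-29.884,-5.655) [heading=156, move]
  -- iteration 2/3 --
  RT 30: heading 156 -> 126
  RT 30: heading 126 -> 96
  PU: pen up
  FD 15: (-29.884,-5.655) -> (-31.451,9.263) [heading=96, move]
  -- iteration 3/3 --
  RT 30: heading 96 -> 66
  RT 30: heading 66 -> 36
  PU: pen up
  FD 15: (-31.451,9.263) -> (-19.316,18.08) [heading=36, move]
]
FD 13: (-19.316,18.08) -> (-8.799,25.721) [heading=36, move]
LT 45: heading 36 -> 81
FD 18: (-8.799,25.721) -> (-5.983,43.5) [heading=81, move]
Final: pos=(-5.983,43.5), heading=81, 2 segment(s) drawn

Start position: (0, 0)
Final position: (-5.983, 43.5)
Distance = 43.909; >= 1e-6 -> NOT closed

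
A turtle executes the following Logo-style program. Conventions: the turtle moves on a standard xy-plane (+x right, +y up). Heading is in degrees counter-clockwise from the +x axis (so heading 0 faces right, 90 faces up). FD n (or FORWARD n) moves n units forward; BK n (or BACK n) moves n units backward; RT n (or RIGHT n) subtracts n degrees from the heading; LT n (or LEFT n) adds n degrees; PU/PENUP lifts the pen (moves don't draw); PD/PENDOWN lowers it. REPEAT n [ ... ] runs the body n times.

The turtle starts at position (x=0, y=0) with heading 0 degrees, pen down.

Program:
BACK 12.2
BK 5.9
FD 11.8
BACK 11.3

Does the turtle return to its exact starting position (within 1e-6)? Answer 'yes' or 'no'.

Executing turtle program step by step:
Start: pos=(0,0), heading=0, pen down
BK 12.2: (0,0) -> (-12.2,0) [heading=0, draw]
BK 5.9: (-12.2,0) -> (-18.1,0) [heading=0, draw]
FD 11.8: (-18.1,0) -> (-6.3,0) [heading=0, draw]
BK 11.3: (-6.3,0) -> (-17.6,0) [heading=0, draw]
Final: pos=(-17.6,0), heading=0, 4 segment(s) drawn

Start position: (0, 0)
Final position: (-17.6, 0)
Distance = 17.6; >= 1e-6 -> NOT closed

Answer: no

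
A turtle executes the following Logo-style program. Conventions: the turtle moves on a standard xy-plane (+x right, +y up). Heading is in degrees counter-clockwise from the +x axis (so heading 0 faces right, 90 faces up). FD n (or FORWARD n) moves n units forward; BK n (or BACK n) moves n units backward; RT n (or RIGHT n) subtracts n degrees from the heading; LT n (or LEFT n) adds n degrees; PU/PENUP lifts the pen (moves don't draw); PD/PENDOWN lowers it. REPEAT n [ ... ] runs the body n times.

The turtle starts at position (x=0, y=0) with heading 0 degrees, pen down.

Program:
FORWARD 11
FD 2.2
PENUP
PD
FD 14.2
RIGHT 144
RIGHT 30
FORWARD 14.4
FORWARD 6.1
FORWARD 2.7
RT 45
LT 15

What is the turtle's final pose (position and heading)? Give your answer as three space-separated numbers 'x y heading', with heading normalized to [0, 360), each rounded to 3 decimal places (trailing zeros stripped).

Executing turtle program step by step:
Start: pos=(0,0), heading=0, pen down
FD 11: (0,0) -> (11,0) [heading=0, draw]
FD 2.2: (11,0) -> (13.2,0) [heading=0, draw]
PU: pen up
PD: pen down
FD 14.2: (13.2,0) -> (27.4,0) [heading=0, draw]
RT 144: heading 0 -> 216
RT 30: heading 216 -> 186
FD 14.4: (27.4,0) -> (13.079,-1.505) [heading=186, draw]
FD 6.1: (13.079,-1.505) -> (7.012,-2.143) [heading=186, draw]
FD 2.7: (7.012,-2.143) -> (4.327,-2.425) [heading=186, draw]
RT 45: heading 186 -> 141
LT 15: heading 141 -> 156
Final: pos=(4.327,-2.425), heading=156, 6 segment(s) drawn

Answer: 4.327 -2.425 156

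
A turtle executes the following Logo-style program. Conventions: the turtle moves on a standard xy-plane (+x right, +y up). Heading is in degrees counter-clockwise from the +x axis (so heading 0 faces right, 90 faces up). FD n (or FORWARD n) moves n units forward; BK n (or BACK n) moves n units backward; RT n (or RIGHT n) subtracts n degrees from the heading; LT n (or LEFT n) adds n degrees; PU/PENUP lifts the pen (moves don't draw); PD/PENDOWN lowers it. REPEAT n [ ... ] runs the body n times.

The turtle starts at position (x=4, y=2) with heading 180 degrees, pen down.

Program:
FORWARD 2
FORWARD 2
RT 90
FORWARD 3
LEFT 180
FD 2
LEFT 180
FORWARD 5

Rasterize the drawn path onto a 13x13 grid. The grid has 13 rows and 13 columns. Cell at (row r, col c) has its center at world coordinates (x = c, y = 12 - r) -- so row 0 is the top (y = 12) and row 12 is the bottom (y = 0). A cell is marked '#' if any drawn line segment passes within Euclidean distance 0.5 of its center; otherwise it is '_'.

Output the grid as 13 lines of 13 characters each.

Segment 0: (4,2) -> (2,2)
Segment 1: (2,2) -> (0,2)
Segment 2: (0,2) -> (0,5)
Segment 3: (0,5) -> (-0,3)
Segment 4: (-0,3) -> (0,8)

Answer: _____________
_____________
_____________
_____________
#____________
#____________
#____________
#____________
#____________
#____________
#####________
_____________
_____________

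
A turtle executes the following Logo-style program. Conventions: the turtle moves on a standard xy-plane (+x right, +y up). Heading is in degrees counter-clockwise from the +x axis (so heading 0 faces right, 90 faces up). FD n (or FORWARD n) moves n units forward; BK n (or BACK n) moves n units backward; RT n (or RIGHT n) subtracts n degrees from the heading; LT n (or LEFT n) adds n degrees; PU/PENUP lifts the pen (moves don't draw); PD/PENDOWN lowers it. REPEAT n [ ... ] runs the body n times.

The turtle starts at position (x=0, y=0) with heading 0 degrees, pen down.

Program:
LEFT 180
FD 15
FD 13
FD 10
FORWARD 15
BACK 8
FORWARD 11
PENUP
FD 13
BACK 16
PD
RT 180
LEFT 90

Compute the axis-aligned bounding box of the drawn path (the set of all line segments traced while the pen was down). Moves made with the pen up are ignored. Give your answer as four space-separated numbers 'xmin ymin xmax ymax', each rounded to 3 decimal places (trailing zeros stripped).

Answer: -56 0 0 0

Derivation:
Executing turtle program step by step:
Start: pos=(0,0), heading=0, pen down
LT 180: heading 0 -> 180
FD 15: (0,0) -> (-15,0) [heading=180, draw]
FD 13: (-15,0) -> (-28,0) [heading=180, draw]
FD 10: (-28,0) -> (-38,0) [heading=180, draw]
FD 15: (-38,0) -> (-53,0) [heading=180, draw]
BK 8: (-53,0) -> (-45,0) [heading=180, draw]
FD 11: (-45,0) -> (-56,0) [heading=180, draw]
PU: pen up
FD 13: (-56,0) -> (-69,0) [heading=180, move]
BK 16: (-69,0) -> (-53,0) [heading=180, move]
PD: pen down
RT 180: heading 180 -> 0
LT 90: heading 0 -> 90
Final: pos=(-53,0), heading=90, 6 segment(s) drawn

Segment endpoints: x in {-56, -53, -45, -38, -28, -15, 0}, y in {0, 0, 0, 0, 0, 0, 0}
xmin=-56, ymin=0, xmax=0, ymax=0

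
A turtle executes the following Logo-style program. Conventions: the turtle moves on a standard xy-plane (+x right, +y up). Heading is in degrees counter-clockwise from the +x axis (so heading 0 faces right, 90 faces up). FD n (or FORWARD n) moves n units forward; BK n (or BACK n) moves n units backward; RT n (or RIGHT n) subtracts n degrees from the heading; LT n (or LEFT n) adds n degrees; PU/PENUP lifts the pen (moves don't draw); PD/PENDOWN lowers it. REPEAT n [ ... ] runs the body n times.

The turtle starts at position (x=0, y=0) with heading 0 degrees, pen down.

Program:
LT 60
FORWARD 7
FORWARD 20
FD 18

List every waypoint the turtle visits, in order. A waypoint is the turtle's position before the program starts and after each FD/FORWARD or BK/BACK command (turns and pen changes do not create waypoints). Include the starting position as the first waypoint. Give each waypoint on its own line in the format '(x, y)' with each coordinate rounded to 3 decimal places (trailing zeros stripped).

Answer: (0, 0)
(3.5, 6.062)
(13.5, 23.383)
(22.5, 38.971)

Derivation:
Executing turtle program step by step:
Start: pos=(0,0), heading=0, pen down
LT 60: heading 0 -> 60
FD 7: (0,0) -> (3.5,6.062) [heading=60, draw]
FD 20: (3.5,6.062) -> (13.5,23.383) [heading=60, draw]
FD 18: (13.5,23.383) -> (22.5,38.971) [heading=60, draw]
Final: pos=(22.5,38.971), heading=60, 3 segment(s) drawn
Waypoints (4 total):
(0, 0)
(3.5, 6.062)
(13.5, 23.383)
(22.5, 38.971)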